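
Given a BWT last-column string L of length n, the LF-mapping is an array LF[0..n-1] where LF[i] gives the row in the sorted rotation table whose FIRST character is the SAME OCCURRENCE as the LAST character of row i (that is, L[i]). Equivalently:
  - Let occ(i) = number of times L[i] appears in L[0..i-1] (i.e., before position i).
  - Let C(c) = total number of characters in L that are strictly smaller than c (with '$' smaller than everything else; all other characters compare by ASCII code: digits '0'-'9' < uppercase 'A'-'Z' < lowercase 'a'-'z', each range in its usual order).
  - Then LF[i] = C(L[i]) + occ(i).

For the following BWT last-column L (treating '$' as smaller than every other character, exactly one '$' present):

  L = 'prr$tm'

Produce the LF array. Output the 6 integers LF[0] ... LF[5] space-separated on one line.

Char counts: '$':1, 'm':1, 'p':1, 'r':2, 't':1
C (first-col start): C('$')=0, C('m')=1, C('p')=2, C('r')=3, C('t')=5
L[0]='p': occ=0, LF[0]=C('p')+0=2+0=2
L[1]='r': occ=0, LF[1]=C('r')+0=3+0=3
L[2]='r': occ=1, LF[2]=C('r')+1=3+1=4
L[3]='$': occ=0, LF[3]=C('$')+0=0+0=0
L[4]='t': occ=0, LF[4]=C('t')+0=5+0=5
L[5]='m': occ=0, LF[5]=C('m')+0=1+0=1

Answer: 2 3 4 0 5 1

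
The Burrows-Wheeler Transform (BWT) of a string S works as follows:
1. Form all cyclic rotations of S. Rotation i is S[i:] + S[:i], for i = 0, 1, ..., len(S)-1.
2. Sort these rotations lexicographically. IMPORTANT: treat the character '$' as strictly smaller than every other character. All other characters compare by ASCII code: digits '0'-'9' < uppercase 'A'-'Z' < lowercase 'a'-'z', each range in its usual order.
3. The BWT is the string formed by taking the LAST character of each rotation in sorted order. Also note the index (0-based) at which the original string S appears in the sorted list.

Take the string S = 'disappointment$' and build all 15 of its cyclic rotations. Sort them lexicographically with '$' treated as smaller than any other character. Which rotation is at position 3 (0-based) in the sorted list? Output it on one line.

All 15 rotations (rotation i = S[i:]+S[:i]):
  rot[0] = disappointment$
  rot[1] = isappointment$d
  rot[2] = sappointment$di
  rot[3] = appointment$dis
  rot[4] = ppointment$disa
  rot[5] = pointment$disap
  rot[6] = ointment$disapp
  rot[7] = intment$disappo
  rot[8] = ntment$disappoi
  rot[9] = tment$disappoin
  rot[10] = ment$disappoint
  rot[11] = ent$disappointm
  rot[12] = nt$disappointme
  rot[13] = t$disappointmen
  rot[14] = $disappointment
Sorted (with $ < everything):
  sorted[0] = $disappointment
  sorted[1] = appointment$dis
  sorted[2] = disappointment$
  sorted[3] = ent$disappointm
  sorted[4] = intment$disappo
  sorted[5] = isappointment$d
  sorted[6] = ment$disappoint
  sorted[7] = nt$disappointme
  sorted[8] = ntment$disappoi
  sorted[9] = ointment$disapp
  sorted[10] = pointment$disap
  sorted[11] = ppointment$disa
  sorted[12] = sappointment$di
  sorted[13] = t$disappointmen
  sorted[14] = tment$disappoin
sorted[3] = ent$disappointm

Answer: ent$disappointm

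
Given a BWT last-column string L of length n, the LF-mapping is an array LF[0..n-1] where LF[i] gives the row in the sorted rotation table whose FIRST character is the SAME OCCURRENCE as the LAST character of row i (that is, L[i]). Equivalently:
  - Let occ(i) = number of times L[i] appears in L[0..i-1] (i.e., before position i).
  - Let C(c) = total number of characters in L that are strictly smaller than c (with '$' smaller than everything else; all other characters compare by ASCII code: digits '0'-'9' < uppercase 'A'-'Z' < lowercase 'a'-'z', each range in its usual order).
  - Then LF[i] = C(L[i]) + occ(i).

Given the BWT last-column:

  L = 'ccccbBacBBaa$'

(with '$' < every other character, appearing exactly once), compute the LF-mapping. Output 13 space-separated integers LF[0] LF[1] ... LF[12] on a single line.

Answer: 8 9 10 11 7 1 4 12 2 3 5 6 0

Derivation:
Char counts: '$':1, 'B':3, 'a':3, 'b':1, 'c':5
C (first-col start): C('$')=0, C('B')=1, C('a')=4, C('b')=7, C('c')=8
L[0]='c': occ=0, LF[0]=C('c')+0=8+0=8
L[1]='c': occ=1, LF[1]=C('c')+1=8+1=9
L[2]='c': occ=2, LF[2]=C('c')+2=8+2=10
L[3]='c': occ=3, LF[3]=C('c')+3=8+3=11
L[4]='b': occ=0, LF[4]=C('b')+0=7+0=7
L[5]='B': occ=0, LF[5]=C('B')+0=1+0=1
L[6]='a': occ=0, LF[6]=C('a')+0=4+0=4
L[7]='c': occ=4, LF[7]=C('c')+4=8+4=12
L[8]='B': occ=1, LF[8]=C('B')+1=1+1=2
L[9]='B': occ=2, LF[9]=C('B')+2=1+2=3
L[10]='a': occ=1, LF[10]=C('a')+1=4+1=5
L[11]='a': occ=2, LF[11]=C('a')+2=4+2=6
L[12]='$': occ=0, LF[12]=C('$')+0=0+0=0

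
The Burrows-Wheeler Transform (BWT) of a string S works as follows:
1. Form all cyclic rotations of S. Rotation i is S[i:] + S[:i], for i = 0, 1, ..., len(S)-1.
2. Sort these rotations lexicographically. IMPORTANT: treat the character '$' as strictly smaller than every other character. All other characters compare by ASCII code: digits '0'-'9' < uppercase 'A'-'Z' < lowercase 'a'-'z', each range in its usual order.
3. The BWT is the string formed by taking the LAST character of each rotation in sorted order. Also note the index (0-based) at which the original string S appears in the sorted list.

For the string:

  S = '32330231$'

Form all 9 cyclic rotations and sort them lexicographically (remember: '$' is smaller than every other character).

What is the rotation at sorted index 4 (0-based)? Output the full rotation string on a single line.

All 9 rotations (rotation i = S[i:]+S[:i]):
  rot[0] = 32330231$
  rot[1] = 2330231$3
  rot[2] = 330231$32
  rot[3] = 30231$323
  rot[4] = 0231$3233
  rot[5] = 231$32330
  rot[6] = 31$323302
  rot[7] = 1$3233023
  rot[8] = $32330231
Sorted (with $ < everything):
  sorted[0] = $32330231
  sorted[1] = 0231$3233
  sorted[2] = 1$3233023
  sorted[3] = 231$32330
  sorted[4] = 2330231$3
  sorted[5] = 30231$323
  sorted[6] = 31$323302
  sorted[7] = 32330231$
  sorted[8] = 330231$32
sorted[4] = 2330231$3

Answer: 2330231$3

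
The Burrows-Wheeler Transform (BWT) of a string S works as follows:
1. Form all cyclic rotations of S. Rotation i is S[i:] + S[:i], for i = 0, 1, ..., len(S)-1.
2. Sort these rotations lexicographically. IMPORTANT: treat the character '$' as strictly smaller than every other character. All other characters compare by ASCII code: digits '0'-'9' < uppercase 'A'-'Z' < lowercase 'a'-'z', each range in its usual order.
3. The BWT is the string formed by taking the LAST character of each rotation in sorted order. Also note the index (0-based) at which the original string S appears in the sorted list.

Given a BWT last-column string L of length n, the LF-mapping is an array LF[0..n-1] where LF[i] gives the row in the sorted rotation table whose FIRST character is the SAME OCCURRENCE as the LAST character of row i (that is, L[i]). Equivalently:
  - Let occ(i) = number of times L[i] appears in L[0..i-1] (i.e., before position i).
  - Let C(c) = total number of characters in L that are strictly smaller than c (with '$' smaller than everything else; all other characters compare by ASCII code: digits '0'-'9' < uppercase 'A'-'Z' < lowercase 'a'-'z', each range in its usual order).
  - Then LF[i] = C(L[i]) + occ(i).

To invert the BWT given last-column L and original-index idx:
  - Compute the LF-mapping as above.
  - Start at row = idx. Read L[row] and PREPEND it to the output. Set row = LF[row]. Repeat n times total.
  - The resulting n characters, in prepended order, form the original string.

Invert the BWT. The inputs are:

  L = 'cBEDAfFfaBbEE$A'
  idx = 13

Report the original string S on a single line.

LF mapping: 12 3 6 5 1 13 9 14 10 4 11 7 8 0 2
Walk LF starting at row 13, prepending L[row]:
  step 1: row=13, L[13]='$', prepend. Next row=LF[13]=0
  step 2: row=0, L[0]='c', prepend. Next row=LF[0]=12
  step 3: row=12, L[12]='E', prepend. Next row=LF[12]=8
  step 4: row=8, L[8]='a', prepend. Next row=LF[8]=10
  step 5: row=10, L[10]='b', prepend. Next row=LF[10]=11
  step 6: row=11, L[11]='E', prepend. Next row=LF[11]=7
  step 7: row=7, L[7]='f', prepend. Next row=LF[7]=14
  step 8: row=14, L[14]='A', prepend. Next row=LF[14]=2
  step 9: row=2, L[2]='E', prepend. Next row=LF[2]=6
  step 10: row=6, L[6]='F', prepend. Next row=LF[6]=9
  step 11: row=9, L[9]='B', prepend. Next row=LF[9]=4
  step 12: row=4, L[4]='A', prepend. Next row=LF[4]=1
  step 13: row=1, L[1]='B', prepend. Next row=LF[1]=3
  step 14: row=3, L[3]='D', prepend. Next row=LF[3]=5
  step 15: row=5, L[5]='f', prepend. Next row=LF[5]=13
Reversed output: fDBABFEAfEbaEc$

Answer: fDBABFEAfEbaEc$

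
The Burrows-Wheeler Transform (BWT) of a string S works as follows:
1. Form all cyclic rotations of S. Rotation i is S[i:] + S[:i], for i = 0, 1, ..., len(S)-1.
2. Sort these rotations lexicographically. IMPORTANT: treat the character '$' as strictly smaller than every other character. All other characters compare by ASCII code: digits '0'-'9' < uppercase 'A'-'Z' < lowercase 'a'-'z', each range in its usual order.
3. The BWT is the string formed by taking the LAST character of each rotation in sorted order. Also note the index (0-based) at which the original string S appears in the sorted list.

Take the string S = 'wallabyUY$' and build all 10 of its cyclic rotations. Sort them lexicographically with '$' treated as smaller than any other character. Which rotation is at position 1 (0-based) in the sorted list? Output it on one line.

Answer: UY$wallaby

Derivation:
All 10 rotations (rotation i = S[i:]+S[:i]):
  rot[0] = wallabyUY$
  rot[1] = allabyUY$w
  rot[2] = llabyUY$wa
  rot[3] = labyUY$wal
  rot[4] = abyUY$wall
  rot[5] = byUY$walla
  rot[6] = yUY$wallab
  rot[7] = UY$wallaby
  rot[8] = Y$wallabyU
  rot[9] = $wallabyUY
Sorted (with $ < everything):
  sorted[0] = $wallabyUY
  sorted[1] = UY$wallaby
  sorted[2] = Y$wallabyU
  sorted[3] = abyUY$wall
  sorted[4] = allabyUY$w
  sorted[5] = byUY$walla
  sorted[6] = labyUY$wal
  sorted[7] = llabyUY$wa
  sorted[8] = wallabyUY$
  sorted[9] = yUY$wallab
sorted[1] = UY$wallaby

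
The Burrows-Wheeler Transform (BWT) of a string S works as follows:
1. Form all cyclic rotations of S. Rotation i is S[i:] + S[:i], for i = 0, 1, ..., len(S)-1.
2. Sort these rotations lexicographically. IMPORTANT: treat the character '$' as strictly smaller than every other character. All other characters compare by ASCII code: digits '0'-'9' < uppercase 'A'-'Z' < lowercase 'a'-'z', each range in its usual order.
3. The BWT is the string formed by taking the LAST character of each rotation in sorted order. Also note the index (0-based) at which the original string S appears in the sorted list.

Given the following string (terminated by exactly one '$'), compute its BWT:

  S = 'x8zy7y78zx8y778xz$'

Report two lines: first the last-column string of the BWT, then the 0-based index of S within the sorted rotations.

Answer: zy7yy7x7xz$887zx88
10

Derivation:
All 18 rotations (rotation i = S[i:]+S[:i]):
  rot[0] = x8zy7y78zx8y778xz$
  rot[1] = 8zy7y78zx8y778xz$x
  rot[2] = zy7y78zx8y778xz$x8
  rot[3] = y7y78zx8y778xz$x8z
  rot[4] = 7y78zx8y778xz$x8zy
  rot[5] = y78zx8y778xz$x8zy7
  rot[6] = 78zx8y778xz$x8zy7y
  rot[7] = 8zx8y778xz$x8zy7y7
  rot[8] = zx8y778xz$x8zy7y78
  rot[9] = x8y778xz$x8zy7y78z
  rot[10] = 8y778xz$x8zy7y78zx
  rot[11] = y778xz$x8zy7y78zx8
  rot[12] = 778xz$x8zy7y78zx8y
  rot[13] = 78xz$x8zy7y78zx8y7
  rot[14] = 8xz$x8zy7y78zx8y77
  rot[15] = xz$x8zy7y78zx8y778
  rot[16] = z$x8zy7y78zx8y778x
  rot[17] = $x8zy7y78zx8y778xz
Sorted (with $ < everything):
  sorted[0] = $x8zy7y78zx8y778xz  (last char: 'z')
  sorted[1] = 778xz$x8zy7y78zx8y  (last char: 'y')
  sorted[2] = 78xz$x8zy7y78zx8y7  (last char: '7')
  sorted[3] = 78zx8y778xz$x8zy7y  (last char: 'y')
  sorted[4] = 7y78zx8y778xz$x8zy  (last char: 'y')
  sorted[5] = 8xz$x8zy7y78zx8y77  (last char: '7')
  sorted[6] = 8y778xz$x8zy7y78zx  (last char: 'x')
  sorted[7] = 8zx8y778xz$x8zy7y7  (last char: '7')
  sorted[8] = 8zy7y78zx8y778xz$x  (last char: 'x')
  sorted[9] = x8y778xz$x8zy7y78z  (last char: 'z')
  sorted[10] = x8zy7y78zx8y778xz$  (last char: '$')
  sorted[11] = xz$x8zy7y78zx8y778  (last char: '8')
  sorted[12] = y778xz$x8zy7y78zx8  (last char: '8')
  sorted[13] = y78zx8y778xz$x8zy7  (last char: '7')
  sorted[14] = y7y78zx8y778xz$x8z  (last char: 'z')
  sorted[15] = z$x8zy7y78zx8y778x  (last char: 'x')
  sorted[16] = zx8y778xz$x8zy7y78  (last char: '8')
  sorted[17] = zy7y78zx8y778xz$x8  (last char: '8')
Last column: zy7yy7x7xz$887zx88
Original string S is at sorted index 10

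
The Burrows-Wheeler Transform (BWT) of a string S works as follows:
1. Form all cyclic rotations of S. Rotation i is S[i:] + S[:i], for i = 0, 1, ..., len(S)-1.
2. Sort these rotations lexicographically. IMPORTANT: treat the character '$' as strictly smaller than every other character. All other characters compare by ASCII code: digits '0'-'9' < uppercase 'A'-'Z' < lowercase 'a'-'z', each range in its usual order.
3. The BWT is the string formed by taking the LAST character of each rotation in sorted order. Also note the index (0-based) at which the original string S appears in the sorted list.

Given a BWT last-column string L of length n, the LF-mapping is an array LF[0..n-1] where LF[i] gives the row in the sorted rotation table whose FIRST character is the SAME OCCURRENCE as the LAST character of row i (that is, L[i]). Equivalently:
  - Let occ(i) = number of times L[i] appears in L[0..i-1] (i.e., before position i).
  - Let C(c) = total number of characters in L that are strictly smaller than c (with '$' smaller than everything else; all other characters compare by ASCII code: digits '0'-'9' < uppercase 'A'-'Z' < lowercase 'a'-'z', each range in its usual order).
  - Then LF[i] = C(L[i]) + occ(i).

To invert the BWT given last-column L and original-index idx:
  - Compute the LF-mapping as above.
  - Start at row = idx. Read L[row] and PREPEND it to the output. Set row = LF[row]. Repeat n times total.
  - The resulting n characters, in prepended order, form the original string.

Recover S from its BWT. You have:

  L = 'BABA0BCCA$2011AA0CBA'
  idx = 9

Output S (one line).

LF mapping: 13 7 14 8 1 15 17 18 9 0 6 2 4 5 10 11 3 19 16 12
Walk LF starting at row 9, prepending L[row]:
  step 1: row=9, L[9]='$', prepend. Next row=LF[9]=0
  step 2: row=0, L[0]='B', prepend. Next row=LF[0]=13
  step 3: row=13, L[13]='1', prepend. Next row=LF[13]=5
  step 4: row=5, L[5]='B', prepend. Next row=LF[5]=15
  step 5: row=15, L[15]='A', prepend. Next row=LF[15]=11
  step 6: row=11, L[11]='0', prepend. Next row=LF[11]=2
  step 7: row=2, L[2]='B', prepend. Next row=LF[2]=14
  step 8: row=14, L[14]='A', prepend. Next row=LF[14]=10
  step 9: row=10, L[10]='2', prepend. Next row=LF[10]=6
  step 10: row=6, L[6]='C', prepend. Next row=LF[6]=17
  step 11: row=17, L[17]='C', prepend. Next row=LF[17]=19
  step 12: row=19, L[19]='A', prepend. Next row=LF[19]=12
  step 13: row=12, L[12]='1', prepend. Next row=LF[12]=4
  step 14: row=4, L[4]='0', prepend. Next row=LF[4]=1
  step 15: row=1, L[1]='A', prepend. Next row=LF[1]=7
  step 16: row=7, L[7]='C', prepend. Next row=LF[7]=18
  step 17: row=18, L[18]='B', prepend. Next row=LF[18]=16
  step 18: row=16, L[16]='0', prepend. Next row=LF[16]=3
  step 19: row=3, L[3]='A', prepend. Next row=LF[3]=8
  step 20: row=8, L[8]='A', prepend. Next row=LF[8]=9
Reversed output: AA0BCA01ACC2AB0AB1B$

Answer: AA0BCA01ACC2AB0AB1B$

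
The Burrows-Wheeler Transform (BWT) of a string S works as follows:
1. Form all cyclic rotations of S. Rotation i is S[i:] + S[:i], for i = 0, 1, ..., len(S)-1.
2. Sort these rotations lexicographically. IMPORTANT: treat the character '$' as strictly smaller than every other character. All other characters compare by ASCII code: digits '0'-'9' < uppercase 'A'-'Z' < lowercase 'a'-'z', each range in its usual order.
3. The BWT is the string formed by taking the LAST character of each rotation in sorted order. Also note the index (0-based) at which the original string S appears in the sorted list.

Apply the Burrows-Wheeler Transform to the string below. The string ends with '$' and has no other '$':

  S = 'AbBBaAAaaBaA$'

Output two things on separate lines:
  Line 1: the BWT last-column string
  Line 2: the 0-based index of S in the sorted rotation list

Answer: AaaA$baBBBaAA
4

Derivation:
All 13 rotations (rotation i = S[i:]+S[:i]):
  rot[0] = AbBBaAAaaBaA$
  rot[1] = bBBaAAaaBaA$A
  rot[2] = BBaAAaaBaA$Ab
  rot[3] = BaAAaaBaA$AbB
  rot[4] = aAAaaBaA$AbBB
  rot[5] = AAaaBaA$AbBBa
  rot[6] = AaaBaA$AbBBaA
  rot[7] = aaBaA$AbBBaAA
  rot[8] = aBaA$AbBBaAAa
  rot[9] = BaA$AbBBaAAaa
  rot[10] = aA$AbBBaAAaaB
  rot[11] = A$AbBBaAAaaBa
  rot[12] = $AbBBaAAaaBaA
Sorted (with $ < everything):
  sorted[0] = $AbBBaAAaaBaA  (last char: 'A')
  sorted[1] = A$AbBBaAAaaBa  (last char: 'a')
  sorted[2] = AAaaBaA$AbBBa  (last char: 'a')
  sorted[3] = AaaBaA$AbBBaA  (last char: 'A')
  sorted[4] = AbBBaAAaaBaA$  (last char: '$')
  sorted[5] = BBaAAaaBaA$Ab  (last char: 'b')
  sorted[6] = BaA$AbBBaAAaa  (last char: 'a')
  sorted[7] = BaAAaaBaA$AbB  (last char: 'B')
  sorted[8] = aA$AbBBaAAaaB  (last char: 'B')
  sorted[9] = aAAaaBaA$AbBB  (last char: 'B')
  sorted[10] = aBaA$AbBBaAAa  (last char: 'a')
  sorted[11] = aaBaA$AbBBaAA  (last char: 'A')
  sorted[12] = bBBaAAaaBaA$A  (last char: 'A')
Last column: AaaA$baBBBaAA
Original string S is at sorted index 4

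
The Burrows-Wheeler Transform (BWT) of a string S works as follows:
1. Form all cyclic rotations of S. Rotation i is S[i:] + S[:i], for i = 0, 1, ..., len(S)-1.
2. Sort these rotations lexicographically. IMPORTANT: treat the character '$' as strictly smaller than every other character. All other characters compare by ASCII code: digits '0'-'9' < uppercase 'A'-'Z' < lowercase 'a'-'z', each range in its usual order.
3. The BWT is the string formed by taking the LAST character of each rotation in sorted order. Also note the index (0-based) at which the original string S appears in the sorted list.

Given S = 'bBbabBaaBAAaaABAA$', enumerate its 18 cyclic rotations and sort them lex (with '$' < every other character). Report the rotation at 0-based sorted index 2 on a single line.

All 18 rotations (rotation i = S[i:]+S[:i]):
  rot[0] = bBbabBaaBAAaaABAA$
  rot[1] = BbabBaaBAAaaABAA$b
  rot[2] = babBaaBAAaaABAA$bB
  rot[3] = abBaaBAAaaABAA$bBb
  rot[4] = bBaaBAAaaABAA$bBba
  rot[5] = BaaBAAaaABAA$bBbab
  rot[6] = aaBAAaaABAA$bBbabB
  rot[7] = aBAAaaABAA$bBbabBa
  rot[8] = BAAaaABAA$bBbabBaa
  rot[9] = AAaaABAA$bBbabBaaB
  rot[10] = AaaABAA$bBbabBaaBA
  rot[11] = aaABAA$bBbabBaaBAA
  rot[12] = aABAA$bBbabBaaBAAa
  rot[13] = ABAA$bBbabBaaBAAaa
  rot[14] = BAA$bBbabBaaBAAaaA
  rot[15] = AA$bBbabBaaBAAaaAB
  rot[16] = A$bBbabBaaBAAaaABA
  rot[17] = $bBbabBaaBAAaaABAA
Sorted (with $ < everything):
  sorted[0] = $bBbabBaaBAAaaABAA
  sorted[1] = A$bBbabBaaBAAaaABA
  sorted[2] = AA$bBbabBaaBAAaaAB
  sorted[3] = AAaaABAA$bBbabBaaB
  sorted[4] = ABAA$bBbabBaaBAAaa
  sorted[5] = AaaABAA$bBbabBaaBA
  sorted[6] = BAA$bBbabBaaBAAaaA
  sorted[7] = BAAaaABAA$bBbabBaa
  sorted[8] = BaaBAAaaABAA$bBbab
  sorted[9] = BbabBaaBAAaaABAA$b
  sorted[10] = aABAA$bBbabBaaBAAa
  sorted[11] = aBAAaaABAA$bBbabBa
  sorted[12] = aaABAA$bBbabBaaBAA
  sorted[13] = aaBAAaaABAA$bBbabB
  sorted[14] = abBaaBAAaaABAA$bBb
  sorted[15] = bBaaBAAaaABAA$bBba
  sorted[16] = bBbabBaaBAAaaABAA$
  sorted[17] = babBaaBAAaaABAA$bB
sorted[2] = AA$bBbabBaaBAAaaAB

Answer: AA$bBbabBaaBAAaaAB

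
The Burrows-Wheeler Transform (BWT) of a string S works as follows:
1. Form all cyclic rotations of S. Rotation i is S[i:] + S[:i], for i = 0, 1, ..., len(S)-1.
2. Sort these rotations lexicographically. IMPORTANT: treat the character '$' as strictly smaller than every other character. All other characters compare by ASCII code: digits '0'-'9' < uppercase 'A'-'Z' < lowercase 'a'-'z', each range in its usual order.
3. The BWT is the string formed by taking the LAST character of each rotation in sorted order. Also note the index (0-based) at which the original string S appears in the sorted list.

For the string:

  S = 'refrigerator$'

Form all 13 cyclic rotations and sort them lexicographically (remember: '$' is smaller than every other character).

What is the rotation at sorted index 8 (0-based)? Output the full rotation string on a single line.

All 13 rotations (rotation i = S[i:]+S[:i]):
  rot[0] = refrigerator$
  rot[1] = efrigerator$r
  rot[2] = frigerator$re
  rot[3] = rigerator$ref
  rot[4] = igerator$refr
  rot[5] = gerator$refri
  rot[6] = erator$refrig
  rot[7] = rator$refrige
  rot[8] = ator$refriger
  rot[9] = tor$refrigera
  rot[10] = or$refrigerat
  rot[11] = r$refrigerato
  rot[12] = $refrigerator
Sorted (with $ < everything):
  sorted[0] = $refrigerator
  sorted[1] = ator$refriger
  sorted[2] = efrigerator$r
  sorted[3] = erator$refrig
  sorted[4] = frigerator$re
  sorted[5] = gerator$refri
  sorted[6] = igerator$refr
  sorted[7] = or$refrigerat
  sorted[8] = r$refrigerato
  sorted[9] = rator$refrige
  sorted[10] = refrigerator$
  sorted[11] = rigerator$ref
  sorted[12] = tor$refrigera
sorted[8] = r$refrigerato

Answer: r$refrigerato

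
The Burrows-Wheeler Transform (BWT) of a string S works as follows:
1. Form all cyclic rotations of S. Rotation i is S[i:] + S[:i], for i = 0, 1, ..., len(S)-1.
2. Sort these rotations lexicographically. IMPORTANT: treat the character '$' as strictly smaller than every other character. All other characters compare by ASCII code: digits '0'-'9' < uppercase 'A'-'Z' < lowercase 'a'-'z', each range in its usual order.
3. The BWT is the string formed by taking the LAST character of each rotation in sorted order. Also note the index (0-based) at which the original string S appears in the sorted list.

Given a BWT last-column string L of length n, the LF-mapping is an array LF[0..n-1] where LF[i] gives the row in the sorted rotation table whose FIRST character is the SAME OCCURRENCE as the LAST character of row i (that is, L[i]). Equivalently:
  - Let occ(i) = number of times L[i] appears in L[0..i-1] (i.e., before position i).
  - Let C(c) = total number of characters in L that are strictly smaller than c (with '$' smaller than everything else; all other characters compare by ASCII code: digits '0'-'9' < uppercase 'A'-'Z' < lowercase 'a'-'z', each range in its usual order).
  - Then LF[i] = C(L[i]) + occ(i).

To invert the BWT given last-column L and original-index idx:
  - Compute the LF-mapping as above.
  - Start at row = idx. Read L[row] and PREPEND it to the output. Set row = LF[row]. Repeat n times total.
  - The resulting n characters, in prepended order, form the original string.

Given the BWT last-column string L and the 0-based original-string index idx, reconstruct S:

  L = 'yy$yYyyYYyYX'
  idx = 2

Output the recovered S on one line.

Answer: YYyYyXyyYyy$

Derivation:
LF mapping: 6 7 0 8 2 9 10 3 4 11 5 1
Walk LF starting at row 2, prepending L[row]:
  step 1: row=2, L[2]='$', prepend. Next row=LF[2]=0
  step 2: row=0, L[0]='y', prepend. Next row=LF[0]=6
  step 3: row=6, L[6]='y', prepend. Next row=LF[6]=10
  step 4: row=10, L[10]='Y', prepend. Next row=LF[10]=5
  step 5: row=5, L[5]='y', prepend. Next row=LF[5]=9
  step 6: row=9, L[9]='y', prepend. Next row=LF[9]=11
  step 7: row=11, L[11]='X', prepend. Next row=LF[11]=1
  step 8: row=1, L[1]='y', prepend. Next row=LF[1]=7
  step 9: row=7, L[7]='Y', prepend. Next row=LF[7]=3
  step 10: row=3, L[3]='y', prepend. Next row=LF[3]=8
  step 11: row=8, L[8]='Y', prepend. Next row=LF[8]=4
  step 12: row=4, L[4]='Y', prepend. Next row=LF[4]=2
Reversed output: YYyYyXyyYyy$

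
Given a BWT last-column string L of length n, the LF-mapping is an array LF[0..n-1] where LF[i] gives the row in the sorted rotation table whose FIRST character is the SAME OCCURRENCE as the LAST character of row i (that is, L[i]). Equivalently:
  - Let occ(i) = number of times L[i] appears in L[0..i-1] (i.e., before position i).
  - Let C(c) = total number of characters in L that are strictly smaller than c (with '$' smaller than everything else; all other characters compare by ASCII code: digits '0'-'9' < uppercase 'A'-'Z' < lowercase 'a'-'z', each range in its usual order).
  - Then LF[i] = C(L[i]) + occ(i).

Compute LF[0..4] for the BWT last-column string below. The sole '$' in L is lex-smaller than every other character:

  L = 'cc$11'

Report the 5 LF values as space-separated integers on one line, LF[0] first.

Answer: 3 4 0 1 2

Derivation:
Char counts: '$':1, '1':2, 'c':2
C (first-col start): C('$')=0, C('1')=1, C('c')=3
L[0]='c': occ=0, LF[0]=C('c')+0=3+0=3
L[1]='c': occ=1, LF[1]=C('c')+1=3+1=4
L[2]='$': occ=0, LF[2]=C('$')+0=0+0=0
L[3]='1': occ=0, LF[3]=C('1')+0=1+0=1
L[4]='1': occ=1, LF[4]=C('1')+1=1+1=2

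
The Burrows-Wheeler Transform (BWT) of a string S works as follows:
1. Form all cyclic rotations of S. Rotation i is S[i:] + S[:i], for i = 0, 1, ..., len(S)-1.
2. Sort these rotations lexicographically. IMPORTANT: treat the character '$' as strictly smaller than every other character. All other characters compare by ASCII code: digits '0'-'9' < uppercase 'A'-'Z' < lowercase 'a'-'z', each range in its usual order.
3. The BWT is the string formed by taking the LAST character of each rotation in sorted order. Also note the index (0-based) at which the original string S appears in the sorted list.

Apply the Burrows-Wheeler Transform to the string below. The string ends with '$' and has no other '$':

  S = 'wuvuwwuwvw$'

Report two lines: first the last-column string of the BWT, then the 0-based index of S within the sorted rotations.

Answer: wwwvuwv$wuu
7

Derivation:
All 11 rotations (rotation i = S[i:]+S[:i]):
  rot[0] = wuvuwwuwvw$
  rot[1] = uvuwwuwvw$w
  rot[2] = vuwwuwvw$wu
  rot[3] = uwwuwvw$wuv
  rot[4] = wwuwvw$wuvu
  rot[5] = wuwvw$wuvuw
  rot[6] = uwvw$wuvuww
  rot[7] = wvw$wuvuwwu
  rot[8] = vw$wuvuwwuw
  rot[9] = w$wuvuwwuwv
  rot[10] = $wuvuwwuwvw
Sorted (with $ < everything):
  sorted[0] = $wuvuwwuwvw  (last char: 'w')
  sorted[1] = uvuwwuwvw$w  (last char: 'w')
  sorted[2] = uwvw$wuvuww  (last char: 'w')
  sorted[3] = uwwuwvw$wuv  (last char: 'v')
  sorted[4] = vuwwuwvw$wu  (last char: 'u')
  sorted[5] = vw$wuvuwwuw  (last char: 'w')
  sorted[6] = w$wuvuwwuwv  (last char: 'v')
  sorted[7] = wuvuwwuwvw$  (last char: '$')
  sorted[8] = wuwvw$wuvuw  (last char: 'w')
  sorted[9] = wvw$wuvuwwu  (last char: 'u')
  sorted[10] = wwuwvw$wuvu  (last char: 'u')
Last column: wwwvuwv$wuu
Original string S is at sorted index 7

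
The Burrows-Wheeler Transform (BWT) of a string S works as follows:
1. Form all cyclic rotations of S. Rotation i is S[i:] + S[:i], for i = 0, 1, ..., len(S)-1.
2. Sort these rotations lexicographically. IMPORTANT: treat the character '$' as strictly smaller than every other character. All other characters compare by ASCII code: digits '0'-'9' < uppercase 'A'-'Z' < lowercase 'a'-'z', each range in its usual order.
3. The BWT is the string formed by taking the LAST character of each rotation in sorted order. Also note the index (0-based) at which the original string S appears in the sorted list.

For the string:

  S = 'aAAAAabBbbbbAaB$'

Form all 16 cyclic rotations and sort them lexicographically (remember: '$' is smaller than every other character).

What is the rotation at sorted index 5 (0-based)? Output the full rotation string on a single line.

All 16 rotations (rotation i = S[i:]+S[:i]):
  rot[0] = aAAAAabBbbbbAaB$
  rot[1] = AAAAabBbbbbAaB$a
  rot[2] = AAAabBbbbbAaB$aA
  rot[3] = AAabBbbbbAaB$aAA
  rot[4] = AabBbbbbAaB$aAAA
  rot[5] = abBbbbbAaB$aAAAA
  rot[6] = bBbbbbAaB$aAAAAa
  rot[7] = BbbbbAaB$aAAAAab
  rot[8] = bbbbAaB$aAAAAabB
  rot[9] = bbbAaB$aAAAAabBb
  rot[10] = bbAaB$aAAAAabBbb
  rot[11] = bAaB$aAAAAabBbbb
  rot[12] = AaB$aAAAAabBbbbb
  rot[13] = aB$aAAAAabBbbbbA
  rot[14] = B$aAAAAabBbbbbAa
  rot[15] = $aAAAAabBbbbbAaB
Sorted (with $ < everything):
  sorted[0] = $aAAAAabBbbbbAaB
  sorted[1] = AAAAabBbbbbAaB$a
  sorted[2] = AAAabBbbbbAaB$aA
  sorted[3] = AAabBbbbbAaB$aAA
  sorted[4] = AaB$aAAAAabBbbbb
  sorted[5] = AabBbbbbAaB$aAAA
  sorted[6] = B$aAAAAabBbbbbAa
  sorted[7] = BbbbbAaB$aAAAAab
  sorted[8] = aAAAAabBbbbbAaB$
  sorted[9] = aB$aAAAAabBbbbbA
  sorted[10] = abBbbbbAaB$aAAAA
  sorted[11] = bAaB$aAAAAabBbbb
  sorted[12] = bBbbbbAaB$aAAAAa
  sorted[13] = bbAaB$aAAAAabBbb
  sorted[14] = bbbAaB$aAAAAabBb
  sorted[15] = bbbbAaB$aAAAAabB
sorted[5] = AabBbbbbAaB$aAAA

Answer: AabBbbbbAaB$aAAA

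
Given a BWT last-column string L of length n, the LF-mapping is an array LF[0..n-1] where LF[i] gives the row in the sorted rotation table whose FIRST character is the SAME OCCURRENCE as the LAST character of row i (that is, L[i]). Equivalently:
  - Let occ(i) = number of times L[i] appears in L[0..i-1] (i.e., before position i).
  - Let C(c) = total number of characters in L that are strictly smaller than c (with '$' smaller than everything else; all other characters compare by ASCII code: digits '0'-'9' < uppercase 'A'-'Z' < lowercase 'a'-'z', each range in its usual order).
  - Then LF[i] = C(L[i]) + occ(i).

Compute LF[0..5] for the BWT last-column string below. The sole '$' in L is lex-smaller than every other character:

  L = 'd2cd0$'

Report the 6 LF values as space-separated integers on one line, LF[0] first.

Answer: 4 2 3 5 1 0

Derivation:
Char counts: '$':1, '0':1, '2':1, 'c':1, 'd':2
C (first-col start): C('$')=0, C('0')=1, C('2')=2, C('c')=3, C('d')=4
L[0]='d': occ=0, LF[0]=C('d')+0=4+0=4
L[1]='2': occ=0, LF[1]=C('2')+0=2+0=2
L[2]='c': occ=0, LF[2]=C('c')+0=3+0=3
L[3]='d': occ=1, LF[3]=C('d')+1=4+1=5
L[4]='0': occ=0, LF[4]=C('0')+0=1+0=1
L[5]='$': occ=0, LF[5]=C('$')+0=0+0=0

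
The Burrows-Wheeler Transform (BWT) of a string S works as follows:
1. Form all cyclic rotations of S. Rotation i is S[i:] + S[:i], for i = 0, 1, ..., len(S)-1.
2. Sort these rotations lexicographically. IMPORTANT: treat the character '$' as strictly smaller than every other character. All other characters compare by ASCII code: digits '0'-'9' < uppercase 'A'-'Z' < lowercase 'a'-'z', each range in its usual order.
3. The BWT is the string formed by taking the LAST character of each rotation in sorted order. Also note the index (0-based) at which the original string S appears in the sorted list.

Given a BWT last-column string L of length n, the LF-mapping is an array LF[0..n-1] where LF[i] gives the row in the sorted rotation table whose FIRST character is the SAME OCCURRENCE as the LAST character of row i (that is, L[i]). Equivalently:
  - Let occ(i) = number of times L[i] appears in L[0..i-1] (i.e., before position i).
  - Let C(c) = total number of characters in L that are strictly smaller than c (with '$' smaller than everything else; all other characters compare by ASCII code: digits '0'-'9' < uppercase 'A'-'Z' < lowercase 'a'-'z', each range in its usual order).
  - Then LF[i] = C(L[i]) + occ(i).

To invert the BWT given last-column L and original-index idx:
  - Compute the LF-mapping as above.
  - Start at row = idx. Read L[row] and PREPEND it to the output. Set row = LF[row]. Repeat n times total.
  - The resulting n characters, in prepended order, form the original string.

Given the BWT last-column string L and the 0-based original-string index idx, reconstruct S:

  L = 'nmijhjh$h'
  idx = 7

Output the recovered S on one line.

Answer: mhihjjhn$

Derivation:
LF mapping: 8 7 4 5 1 6 2 0 3
Walk LF starting at row 7, prepending L[row]:
  step 1: row=7, L[7]='$', prepend. Next row=LF[7]=0
  step 2: row=0, L[0]='n', prepend. Next row=LF[0]=8
  step 3: row=8, L[8]='h', prepend. Next row=LF[8]=3
  step 4: row=3, L[3]='j', prepend. Next row=LF[3]=5
  step 5: row=5, L[5]='j', prepend. Next row=LF[5]=6
  step 6: row=6, L[6]='h', prepend. Next row=LF[6]=2
  step 7: row=2, L[2]='i', prepend. Next row=LF[2]=4
  step 8: row=4, L[4]='h', prepend. Next row=LF[4]=1
  step 9: row=1, L[1]='m', prepend. Next row=LF[1]=7
Reversed output: mhihjjhn$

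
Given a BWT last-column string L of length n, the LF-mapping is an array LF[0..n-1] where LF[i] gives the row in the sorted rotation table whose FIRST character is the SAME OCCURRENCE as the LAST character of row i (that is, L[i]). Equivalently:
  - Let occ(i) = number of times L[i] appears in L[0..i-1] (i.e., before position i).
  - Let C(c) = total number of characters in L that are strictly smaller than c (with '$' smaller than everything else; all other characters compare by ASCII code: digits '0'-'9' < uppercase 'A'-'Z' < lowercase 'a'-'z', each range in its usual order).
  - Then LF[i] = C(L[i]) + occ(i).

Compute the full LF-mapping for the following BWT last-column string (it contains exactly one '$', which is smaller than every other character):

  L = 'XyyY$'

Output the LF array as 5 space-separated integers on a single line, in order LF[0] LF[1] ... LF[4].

Answer: 1 3 4 2 0

Derivation:
Char counts: '$':1, 'X':1, 'Y':1, 'y':2
C (first-col start): C('$')=0, C('X')=1, C('Y')=2, C('y')=3
L[0]='X': occ=0, LF[0]=C('X')+0=1+0=1
L[1]='y': occ=0, LF[1]=C('y')+0=3+0=3
L[2]='y': occ=1, LF[2]=C('y')+1=3+1=4
L[3]='Y': occ=0, LF[3]=C('Y')+0=2+0=2
L[4]='$': occ=0, LF[4]=C('$')+0=0+0=0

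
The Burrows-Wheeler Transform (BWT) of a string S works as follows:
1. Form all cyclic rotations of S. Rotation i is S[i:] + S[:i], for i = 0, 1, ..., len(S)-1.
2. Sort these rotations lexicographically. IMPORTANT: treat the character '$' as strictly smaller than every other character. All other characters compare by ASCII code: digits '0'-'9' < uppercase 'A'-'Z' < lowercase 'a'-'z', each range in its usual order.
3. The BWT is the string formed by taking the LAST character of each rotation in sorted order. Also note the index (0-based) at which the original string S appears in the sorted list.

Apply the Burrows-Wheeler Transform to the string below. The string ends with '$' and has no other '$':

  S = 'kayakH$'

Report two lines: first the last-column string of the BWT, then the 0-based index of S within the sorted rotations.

All 7 rotations (rotation i = S[i:]+S[:i]):
  rot[0] = kayakH$
  rot[1] = ayakH$k
  rot[2] = yakH$ka
  rot[3] = akH$kay
  rot[4] = kH$kaya
  rot[5] = H$kayak
  rot[6] = $kayakH
Sorted (with $ < everything):
  sorted[0] = $kayakH  (last char: 'H')
  sorted[1] = H$kayak  (last char: 'k')
  sorted[2] = akH$kay  (last char: 'y')
  sorted[3] = ayakH$k  (last char: 'k')
  sorted[4] = kH$kaya  (last char: 'a')
  sorted[5] = kayakH$  (last char: '$')
  sorted[6] = yakH$ka  (last char: 'a')
Last column: Hkyka$a
Original string S is at sorted index 5

Answer: Hkyka$a
5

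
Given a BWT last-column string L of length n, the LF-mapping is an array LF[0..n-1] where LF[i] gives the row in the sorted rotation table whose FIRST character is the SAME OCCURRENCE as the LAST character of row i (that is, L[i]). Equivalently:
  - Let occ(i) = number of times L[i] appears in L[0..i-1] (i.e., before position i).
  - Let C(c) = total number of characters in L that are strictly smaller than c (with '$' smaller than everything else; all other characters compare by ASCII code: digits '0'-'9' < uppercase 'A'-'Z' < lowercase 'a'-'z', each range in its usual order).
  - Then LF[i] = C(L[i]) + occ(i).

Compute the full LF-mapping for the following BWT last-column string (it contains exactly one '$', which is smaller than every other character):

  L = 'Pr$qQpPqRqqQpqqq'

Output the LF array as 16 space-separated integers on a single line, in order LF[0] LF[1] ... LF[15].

Answer: 1 15 0 8 3 6 2 9 5 10 11 4 7 12 13 14

Derivation:
Char counts: '$':1, 'P':2, 'Q':2, 'R':1, 'p':2, 'q':7, 'r':1
C (first-col start): C('$')=0, C('P')=1, C('Q')=3, C('R')=5, C('p')=6, C('q')=8, C('r')=15
L[0]='P': occ=0, LF[0]=C('P')+0=1+0=1
L[1]='r': occ=0, LF[1]=C('r')+0=15+0=15
L[2]='$': occ=0, LF[2]=C('$')+0=0+0=0
L[3]='q': occ=0, LF[3]=C('q')+0=8+0=8
L[4]='Q': occ=0, LF[4]=C('Q')+0=3+0=3
L[5]='p': occ=0, LF[5]=C('p')+0=6+0=6
L[6]='P': occ=1, LF[6]=C('P')+1=1+1=2
L[7]='q': occ=1, LF[7]=C('q')+1=8+1=9
L[8]='R': occ=0, LF[8]=C('R')+0=5+0=5
L[9]='q': occ=2, LF[9]=C('q')+2=8+2=10
L[10]='q': occ=3, LF[10]=C('q')+3=8+3=11
L[11]='Q': occ=1, LF[11]=C('Q')+1=3+1=4
L[12]='p': occ=1, LF[12]=C('p')+1=6+1=7
L[13]='q': occ=4, LF[13]=C('q')+4=8+4=12
L[14]='q': occ=5, LF[14]=C('q')+5=8+5=13
L[15]='q': occ=6, LF[15]=C('q')+6=8+6=14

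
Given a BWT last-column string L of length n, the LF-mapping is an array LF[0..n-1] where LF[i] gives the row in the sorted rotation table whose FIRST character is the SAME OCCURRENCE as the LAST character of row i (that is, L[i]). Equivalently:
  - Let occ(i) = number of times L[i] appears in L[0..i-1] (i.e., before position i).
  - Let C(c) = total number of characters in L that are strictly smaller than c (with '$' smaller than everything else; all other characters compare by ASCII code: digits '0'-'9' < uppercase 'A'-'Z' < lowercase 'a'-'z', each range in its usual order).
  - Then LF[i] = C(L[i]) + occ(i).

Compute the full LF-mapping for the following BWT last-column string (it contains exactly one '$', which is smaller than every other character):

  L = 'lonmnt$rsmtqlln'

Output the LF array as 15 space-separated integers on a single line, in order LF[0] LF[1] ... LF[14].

Char counts: '$':1, 'l':3, 'm':2, 'n':3, 'o':1, 'q':1, 'r':1, 's':1, 't':2
C (first-col start): C('$')=0, C('l')=1, C('m')=4, C('n')=6, C('o')=9, C('q')=10, C('r')=11, C('s')=12, C('t')=13
L[0]='l': occ=0, LF[0]=C('l')+0=1+0=1
L[1]='o': occ=0, LF[1]=C('o')+0=9+0=9
L[2]='n': occ=0, LF[2]=C('n')+0=6+0=6
L[3]='m': occ=0, LF[3]=C('m')+0=4+0=4
L[4]='n': occ=1, LF[4]=C('n')+1=6+1=7
L[5]='t': occ=0, LF[5]=C('t')+0=13+0=13
L[6]='$': occ=0, LF[6]=C('$')+0=0+0=0
L[7]='r': occ=0, LF[7]=C('r')+0=11+0=11
L[8]='s': occ=0, LF[8]=C('s')+0=12+0=12
L[9]='m': occ=1, LF[9]=C('m')+1=4+1=5
L[10]='t': occ=1, LF[10]=C('t')+1=13+1=14
L[11]='q': occ=0, LF[11]=C('q')+0=10+0=10
L[12]='l': occ=1, LF[12]=C('l')+1=1+1=2
L[13]='l': occ=2, LF[13]=C('l')+2=1+2=3
L[14]='n': occ=2, LF[14]=C('n')+2=6+2=8

Answer: 1 9 6 4 7 13 0 11 12 5 14 10 2 3 8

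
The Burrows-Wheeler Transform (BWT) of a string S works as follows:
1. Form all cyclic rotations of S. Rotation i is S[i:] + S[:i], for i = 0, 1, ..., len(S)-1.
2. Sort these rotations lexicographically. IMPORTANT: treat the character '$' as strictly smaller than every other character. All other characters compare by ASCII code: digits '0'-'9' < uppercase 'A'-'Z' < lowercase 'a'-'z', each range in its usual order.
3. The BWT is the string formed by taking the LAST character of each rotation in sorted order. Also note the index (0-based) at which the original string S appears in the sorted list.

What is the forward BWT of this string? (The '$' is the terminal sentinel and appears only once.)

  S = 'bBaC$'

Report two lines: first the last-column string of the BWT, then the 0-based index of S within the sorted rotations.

All 5 rotations (rotation i = S[i:]+S[:i]):
  rot[0] = bBaC$
  rot[1] = BaC$b
  rot[2] = aC$bB
  rot[3] = C$bBa
  rot[4] = $bBaC
Sorted (with $ < everything):
  sorted[0] = $bBaC  (last char: 'C')
  sorted[1] = BaC$b  (last char: 'b')
  sorted[2] = C$bBa  (last char: 'a')
  sorted[3] = aC$bB  (last char: 'B')
  sorted[4] = bBaC$  (last char: '$')
Last column: CbaB$
Original string S is at sorted index 4

Answer: CbaB$
4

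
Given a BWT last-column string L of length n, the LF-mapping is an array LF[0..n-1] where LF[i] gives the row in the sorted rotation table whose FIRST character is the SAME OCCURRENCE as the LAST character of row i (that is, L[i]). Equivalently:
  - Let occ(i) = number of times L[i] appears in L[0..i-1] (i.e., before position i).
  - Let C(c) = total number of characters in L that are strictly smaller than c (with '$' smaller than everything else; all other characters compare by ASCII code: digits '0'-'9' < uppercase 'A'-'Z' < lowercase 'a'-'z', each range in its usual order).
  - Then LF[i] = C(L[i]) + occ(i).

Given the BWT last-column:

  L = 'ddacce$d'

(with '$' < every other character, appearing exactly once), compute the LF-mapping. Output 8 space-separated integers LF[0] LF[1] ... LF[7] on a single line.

Answer: 4 5 1 2 3 7 0 6

Derivation:
Char counts: '$':1, 'a':1, 'c':2, 'd':3, 'e':1
C (first-col start): C('$')=0, C('a')=1, C('c')=2, C('d')=4, C('e')=7
L[0]='d': occ=0, LF[0]=C('d')+0=4+0=4
L[1]='d': occ=1, LF[1]=C('d')+1=4+1=5
L[2]='a': occ=0, LF[2]=C('a')+0=1+0=1
L[3]='c': occ=0, LF[3]=C('c')+0=2+0=2
L[4]='c': occ=1, LF[4]=C('c')+1=2+1=3
L[5]='e': occ=0, LF[5]=C('e')+0=7+0=7
L[6]='$': occ=0, LF[6]=C('$')+0=0+0=0
L[7]='d': occ=2, LF[7]=C('d')+2=4+2=6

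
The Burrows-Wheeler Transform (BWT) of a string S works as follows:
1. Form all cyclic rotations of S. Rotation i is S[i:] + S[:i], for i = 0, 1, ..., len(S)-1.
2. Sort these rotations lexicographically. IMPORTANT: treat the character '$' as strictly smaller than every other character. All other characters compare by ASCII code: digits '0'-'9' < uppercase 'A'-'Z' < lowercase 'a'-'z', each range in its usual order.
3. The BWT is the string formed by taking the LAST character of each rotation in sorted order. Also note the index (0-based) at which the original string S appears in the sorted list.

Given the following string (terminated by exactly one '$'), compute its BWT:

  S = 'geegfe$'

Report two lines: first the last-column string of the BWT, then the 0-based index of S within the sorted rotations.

Answer: efgeg$e
5

Derivation:
All 7 rotations (rotation i = S[i:]+S[:i]):
  rot[0] = geegfe$
  rot[1] = eegfe$g
  rot[2] = egfe$ge
  rot[3] = gfe$gee
  rot[4] = fe$geeg
  rot[5] = e$geegf
  rot[6] = $geegfe
Sorted (with $ < everything):
  sorted[0] = $geegfe  (last char: 'e')
  sorted[1] = e$geegf  (last char: 'f')
  sorted[2] = eegfe$g  (last char: 'g')
  sorted[3] = egfe$ge  (last char: 'e')
  sorted[4] = fe$geeg  (last char: 'g')
  sorted[5] = geegfe$  (last char: '$')
  sorted[6] = gfe$gee  (last char: 'e')
Last column: efgeg$e
Original string S is at sorted index 5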